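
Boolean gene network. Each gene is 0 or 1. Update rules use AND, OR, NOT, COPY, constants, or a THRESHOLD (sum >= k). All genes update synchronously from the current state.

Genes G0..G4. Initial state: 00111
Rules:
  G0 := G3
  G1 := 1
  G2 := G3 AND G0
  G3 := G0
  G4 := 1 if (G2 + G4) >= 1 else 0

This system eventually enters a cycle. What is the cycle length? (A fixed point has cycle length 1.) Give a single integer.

Step 0: 00111
Step 1: G0=G3=1 G1=1(const) G2=G3&G0=1&0=0 G3=G0=0 G4=(1+1>=1)=1 -> 11001
Step 2: G0=G3=0 G1=1(const) G2=G3&G0=0&1=0 G3=G0=1 G4=(0+1>=1)=1 -> 01011
Step 3: G0=G3=1 G1=1(const) G2=G3&G0=1&0=0 G3=G0=0 G4=(0+1>=1)=1 -> 11001
State from step 3 equals state from step 1 -> cycle length 2

Answer: 2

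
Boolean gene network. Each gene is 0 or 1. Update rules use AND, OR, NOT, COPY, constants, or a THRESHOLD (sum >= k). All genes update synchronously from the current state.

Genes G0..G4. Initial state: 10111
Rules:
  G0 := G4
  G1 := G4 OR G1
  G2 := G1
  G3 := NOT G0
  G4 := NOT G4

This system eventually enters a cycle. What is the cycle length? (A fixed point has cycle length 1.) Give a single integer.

Answer: 2

Derivation:
Step 0: 10111
Step 1: G0=G4=1 G1=G4|G1=1|0=1 G2=G1=0 G3=NOT G0=NOT 1=0 G4=NOT G4=NOT 1=0 -> 11000
Step 2: G0=G4=0 G1=G4|G1=0|1=1 G2=G1=1 G3=NOT G0=NOT 1=0 G4=NOT G4=NOT 0=1 -> 01101
Step 3: G0=G4=1 G1=G4|G1=1|1=1 G2=G1=1 G3=NOT G0=NOT 0=1 G4=NOT G4=NOT 1=0 -> 11110
Step 4: G0=G4=0 G1=G4|G1=0|1=1 G2=G1=1 G3=NOT G0=NOT 1=0 G4=NOT G4=NOT 0=1 -> 01101
State from step 4 equals state from step 2 -> cycle length 2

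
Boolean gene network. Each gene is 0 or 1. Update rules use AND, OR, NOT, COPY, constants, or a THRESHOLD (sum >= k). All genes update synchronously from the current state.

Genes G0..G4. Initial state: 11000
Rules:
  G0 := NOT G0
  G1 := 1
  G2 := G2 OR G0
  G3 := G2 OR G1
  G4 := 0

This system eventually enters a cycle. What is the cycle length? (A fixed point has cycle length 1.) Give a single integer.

Step 0: 11000
Step 1: G0=NOT G0=NOT 1=0 G1=1(const) G2=G2|G0=0|1=1 G3=G2|G1=0|1=1 G4=0(const) -> 01110
Step 2: G0=NOT G0=NOT 0=1 G1=1(const) G2=G2|G0=1|0=1 G3=G2|G1=1|1=1 G4=0(const) -> 11110
Step 3: G0=NOT G0=NOT 1=0 G1=1(const) G2=G2|G0=1|1=1 G3=G2|G1=1|1=1 G4=0(const) -> 01110
State from step 3 equals state from step 1 -> cycle length 2

Answer: 2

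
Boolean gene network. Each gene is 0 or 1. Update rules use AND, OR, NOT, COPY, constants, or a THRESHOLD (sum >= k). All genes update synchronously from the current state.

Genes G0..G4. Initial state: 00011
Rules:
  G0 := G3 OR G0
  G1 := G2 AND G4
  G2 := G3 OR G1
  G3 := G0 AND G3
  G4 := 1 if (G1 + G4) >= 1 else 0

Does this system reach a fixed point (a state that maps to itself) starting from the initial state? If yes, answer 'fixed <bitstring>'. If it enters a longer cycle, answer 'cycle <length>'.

Step 0: 00011
Step 1: G0=G3|G0=1|0=1 G1=G2&G4=0&1=0 G2=G3|G1=1|0=1 G3=G0&G3=0&1=0 G4=(0+1>=1)=1 -> 10101
Step 2: G0=G3|G0=0|1=1 G1=G2&G4=1&1=1 G2=G3|G1=0|0=0 G3=G0&G3=1&0=0 G4=(0+1>=1)=1 -> 11001
Step 3: G0=G3|G0=0|1=1 G1=G2&G4=0&1=0 G2=G3|G1=0|1=1 G3=G0&G3=1&0=0 G4=(1+1>=1)=1 -> 10101
Cycle of length 2 starting at step 1 -> no fixed point

Answer: cycle 2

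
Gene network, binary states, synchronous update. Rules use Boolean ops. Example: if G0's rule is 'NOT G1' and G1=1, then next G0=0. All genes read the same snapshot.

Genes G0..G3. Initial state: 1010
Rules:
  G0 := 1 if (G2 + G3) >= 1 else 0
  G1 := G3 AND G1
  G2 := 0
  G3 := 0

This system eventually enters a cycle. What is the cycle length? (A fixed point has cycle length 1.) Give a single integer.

Answer: 1

Derivation:
Step 0: 1010
Step 1: G0=(1+0>=1)=1 G1=G3&G1=0&0=0 G2=0(const) G3=0(const) -> 1000
Step 2: G0=(0+0>=1)=0 G1=G3&G1=0&0=0 G2=0(const) G3=0(const) -> 0000
Step 3: G0=(0+0>=1)=0 G1=G3&G1=0&0=0 G2=0(const) G3=0(const) -> 0000
State from step 3 equals state from step 2 -> cycle length 1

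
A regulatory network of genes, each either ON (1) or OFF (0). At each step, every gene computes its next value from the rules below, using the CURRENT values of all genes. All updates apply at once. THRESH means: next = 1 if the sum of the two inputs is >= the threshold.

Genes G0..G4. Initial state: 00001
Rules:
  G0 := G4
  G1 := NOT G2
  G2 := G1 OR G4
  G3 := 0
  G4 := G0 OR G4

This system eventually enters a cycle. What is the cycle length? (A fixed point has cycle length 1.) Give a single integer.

Step 0: 00001
Step 1: G0=G4=1 G1=NOT G2=NOT 0=1 G2=G1|G4=0|1=1 G3=0(const) G4=G0|G4=0|1=1 -> 11101
Step 2: G0=G4=1 G1=NOT G2=NOT 1=0 G2=G1|G4=1|1=1 G3=0(const) G4=G0|G4=1|1=1 -> 10101
Step 3: G0=G4=1 G1=NOT G2=NOT 1=0 G2=G1|G4=0|1=1 G3=0(const) G4=G0|G4=1|1=1 -> 10101
State from step 3 equals state from step 2 -> cycle length 1

Answer: 1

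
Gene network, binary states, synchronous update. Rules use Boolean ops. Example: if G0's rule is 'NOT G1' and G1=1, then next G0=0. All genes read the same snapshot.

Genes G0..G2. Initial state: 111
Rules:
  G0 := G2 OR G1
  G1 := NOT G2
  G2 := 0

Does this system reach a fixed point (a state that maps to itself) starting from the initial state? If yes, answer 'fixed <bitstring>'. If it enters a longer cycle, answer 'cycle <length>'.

Answer: fixed 110

Derivation:
Step 0: 111
Step 1: G0=G2|G1=1|1=1 G1=NOT G2=NOT 1=0 G2=0(const) -> 100
Step 2: G0=G2|G1=0|0=0 G1=NOT G2=NOT 0=1 G2=0(const) -> 010
Step 3: G0=G2|G1=0|1=1 G1=NOT G2=NOT 0=1 G2=0(const) -> 110
Step 4: G0=G2|G1=0|1=1 G1=NOT G2=NOT 0=1 G2=0(const) -> 110
Fixed point reached at step 3: 110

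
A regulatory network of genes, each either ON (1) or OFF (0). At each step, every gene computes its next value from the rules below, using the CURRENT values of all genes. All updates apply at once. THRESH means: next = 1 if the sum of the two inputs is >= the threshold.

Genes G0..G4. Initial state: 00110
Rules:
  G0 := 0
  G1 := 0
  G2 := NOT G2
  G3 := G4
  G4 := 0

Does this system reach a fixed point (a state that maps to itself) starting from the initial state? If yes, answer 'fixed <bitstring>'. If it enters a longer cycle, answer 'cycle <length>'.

Step 0: 00110
Step 1: G0=0(const) G1=0(const) G2=NOT G2=NOT 1=0 G3=G4=0 G4=0(const) -> 00000
Step 2: G0=0(const) G1=0(const) G2=NOT G2=NOT 0=1 G3=G4=0 G4=0(const) -> 00100
Step 3: G0=0(const) G1=0(const) G2=NOT G2=NOT 1=0 G3=G4=0 G4=0(const) -> 00000
Cycle of length 2 starting at step 1 -> no fixed point

Answer: cycle 2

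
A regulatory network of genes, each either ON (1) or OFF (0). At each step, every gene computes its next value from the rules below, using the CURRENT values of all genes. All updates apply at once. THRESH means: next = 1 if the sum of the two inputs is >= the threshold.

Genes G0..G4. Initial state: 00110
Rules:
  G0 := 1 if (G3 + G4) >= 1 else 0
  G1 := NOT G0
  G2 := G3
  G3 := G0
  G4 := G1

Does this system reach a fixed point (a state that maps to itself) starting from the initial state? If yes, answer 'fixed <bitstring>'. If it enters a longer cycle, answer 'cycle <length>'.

Answer: cycle 2

Derivation:
Step 0: 00110
Step 1: G0=(1+0>=1)=1 G1=NOT G0=NOT 0=1 G2=G3=1 G3=G0=0 G4=G1=0 -> 11100
Step 2: G0=(0+0>=1)=0 G1=NOT G0=NOT 1=0 G2=G3=0 G3=G0=1 G4=G1=1 -> 00011
Step 3: G0=(1+1>=1)=1 G1=NOT G0=NOT 0=1 G2=G3=1 G3=G0=0 G4=G1=0 -> 11100
Cycle of length 2 starting at step 1 -> no fixed point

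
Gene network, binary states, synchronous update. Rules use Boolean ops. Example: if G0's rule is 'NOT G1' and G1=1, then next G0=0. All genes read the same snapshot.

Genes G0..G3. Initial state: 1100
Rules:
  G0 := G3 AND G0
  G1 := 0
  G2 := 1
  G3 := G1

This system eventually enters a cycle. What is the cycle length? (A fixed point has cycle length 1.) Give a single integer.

Answer: 1

Derivation:
Step 0: 1100
Step 1: G0=G3&G0=0&1=0 G1=0(const) G2=1(const) G3=G1=1 -> 0011
Step 2: G0=G3&G0=1&0=0 G1=0(const) G2=1(const) G3=G1=0 -> 0010
Step 3: G0=G3&G0=0&0=0 G1=0(const) G2=1(const) G3=G1=0 -> 0010
State from step 3 equals state from step 2 -> cycle length 1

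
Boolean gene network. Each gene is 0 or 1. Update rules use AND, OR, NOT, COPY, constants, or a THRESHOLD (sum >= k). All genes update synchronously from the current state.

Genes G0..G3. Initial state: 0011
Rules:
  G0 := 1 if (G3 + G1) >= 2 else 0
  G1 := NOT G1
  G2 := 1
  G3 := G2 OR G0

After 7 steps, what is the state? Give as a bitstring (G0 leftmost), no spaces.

Step 1: G0=(1+0>=2)=0 G1=NOT G1=NOT 0=1 G2=1(const) G3=G2|G0=1|0=1 -> 0111
Step 2: G0=(1+1>=2)=1 G1=NOT G1=NOT 1=0 G2=1(const) G3=G2|G0=1|0=1 -> 1011
Step 3: G0=(1+0>=2)=0 G1=NOT G1=NOT 0=1 G2=1(const) G3=G2|G0=1|1=1 -> 0111
Step 4: G0=(1+1>=2)=1 G1=NOT G1=NOT 1=0 G2=1(const) G3=G2|G0=1|0=1 -> 1011
Step 5: G0=(1+0>=2)=0 G1=NOT G1=NOT 0=1 G2=1(const) G3=G2|G0=1|1=1 -> 0111
Step 6: G0=(1+1>=2)=1 G1=NOT G1=NOT 1=0 G2=1(const) G3=G2|G0=1|0=1 -> 1011
Step 7: G0=(1+0>=2)=0 G1=NOT G1=NOT 0=1 G2=1(const) G3=G2|G0=1|1=1 -> 0111

0111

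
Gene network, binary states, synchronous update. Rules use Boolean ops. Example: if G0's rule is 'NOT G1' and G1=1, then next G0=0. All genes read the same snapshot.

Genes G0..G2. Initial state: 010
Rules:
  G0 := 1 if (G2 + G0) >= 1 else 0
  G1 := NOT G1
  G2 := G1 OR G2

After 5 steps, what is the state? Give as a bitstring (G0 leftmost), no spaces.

Step 1: G0=(0+0>=1)=0 G1=NOT G1=NOT 1=0 G2=G1|G2=1|0=1 -> 001
Step 2: G0=(1+0>=1)=1 G1=NOT G1=NOT 0=1 G2=G1|G2=0|1=1 -> 111
Step 3: G0=(1+1>=1)=1 G1=NOT G1=NOT 1=0 G2=G1|G2=1|1=1 -> 101
Step 4: G0=(1+1>=1)=1 G1=NOT G1=NOT 0=1 G2=G1|G2=0|1=1 -> 111
Step 5: G0=(1+1>=1)=1 G1=NOT G1=NOT 1=0 G2=G1|G2=1|1=1 -> 101

101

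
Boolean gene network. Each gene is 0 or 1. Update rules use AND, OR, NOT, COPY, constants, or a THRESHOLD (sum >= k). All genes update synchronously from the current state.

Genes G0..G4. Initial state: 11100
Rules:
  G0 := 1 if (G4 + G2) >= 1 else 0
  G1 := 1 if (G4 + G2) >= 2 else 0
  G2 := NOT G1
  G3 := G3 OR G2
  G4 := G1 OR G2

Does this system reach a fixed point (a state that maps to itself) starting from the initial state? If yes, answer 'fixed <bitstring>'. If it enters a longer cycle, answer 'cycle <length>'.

Answer: cycle 5

Derivation:
Step 0: 11100
Step 1: G0=(0+1>=1)=1 G1=(0+1>=2)=0 G2=NOT G1=NOT 1=0 G3=G3|G2=0|1=1 G4=G1|G2=1|1=1 -> 10011
Step 2: G0=(1+0>=1)=1 G1=(1+0>=2)=0 G2=NOT G1=NOT 0=1 G3=G3|G2=1|0=1 G4=G1|G2=0|0=0 -> 10110
Step 3: G0=(0+1>=1)=1 G1=(0+1>=2)=0 G2=NOT G1=NOT 0=1 G3=G3|G2=1|1=1 G4=G1|G2=0|1=1 -> 10111
Step 4: G0=(1+1>=1)=1 G1=(1+1>=2)=1 G2=NOT G1=NOT 0=1 G3=G3|G2=1|1=1 G4=G1|G2=0|1=1 -> 11111
Step 5: G0=(1+1>=1)=1 G1=(1+1>=2)=1 G2=NOT G1=NOT 1=0 G3=G3|G2=1|1=1 G4=G1|G2=1|1=1 -> 11011
Step 6: G0=(1+0>=1)=1 G1=(1+0>=2)=0 G2=NOT G1=NOT 1=0 G3=G3|G2=1|0=1 G4=G1|G2=1|0=1 -> 10011
Cycle of length 5 starting at step 1 -> no fixed point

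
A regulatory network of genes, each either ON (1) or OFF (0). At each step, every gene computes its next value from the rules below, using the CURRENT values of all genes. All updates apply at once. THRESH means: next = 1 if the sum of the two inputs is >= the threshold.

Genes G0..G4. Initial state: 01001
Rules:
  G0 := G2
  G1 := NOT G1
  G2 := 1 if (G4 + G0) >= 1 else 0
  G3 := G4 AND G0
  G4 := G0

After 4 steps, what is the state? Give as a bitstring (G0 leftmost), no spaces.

Step 1: G0=G2=0 G1=NOT G1=NOT 1=0 G2=(1+0>=1)=1 G3=G4&G0=1&0=0 G4=G0=0 -> 00100
Step 2: G0=G2=1 G1=NOT G1=NOT 0=1 G2=(0+0>=1)=0 G3=G4&G0=0&0=0 G4=G0=0 -> 11000
Step 3: G0=G2=0 G1=NOT G1=NOT 1=0 G2=(0+1>=1)=1 G3=G4&G0=0&1=0 G4=G0=1 -> 00101
Step 4: G0=G2=1 G1=NOT G1=NOT 0=1 G2=(1+0>=1)=1 G3=G4&G0=1&0=0 G4=G0=0 -> 11100

11100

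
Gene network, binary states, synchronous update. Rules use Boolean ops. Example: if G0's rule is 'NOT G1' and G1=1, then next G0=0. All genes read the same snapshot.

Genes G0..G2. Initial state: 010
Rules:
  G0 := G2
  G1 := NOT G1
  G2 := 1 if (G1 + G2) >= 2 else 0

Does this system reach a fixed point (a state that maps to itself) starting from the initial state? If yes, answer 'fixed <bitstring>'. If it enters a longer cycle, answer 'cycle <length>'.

Step 0: 010
Step 1: G0=G2=0 G1=NOT G1=NOT 1=0 G2=(1+0>=2)=0 -> 000
Step 2: G0=G2=0 G1=NOT G1=NOT 0=1 G2=(0+0>=2)=0 -> 010
Cycle of length 2 starting at step 0 -> no fixed point

Answer: cycle 2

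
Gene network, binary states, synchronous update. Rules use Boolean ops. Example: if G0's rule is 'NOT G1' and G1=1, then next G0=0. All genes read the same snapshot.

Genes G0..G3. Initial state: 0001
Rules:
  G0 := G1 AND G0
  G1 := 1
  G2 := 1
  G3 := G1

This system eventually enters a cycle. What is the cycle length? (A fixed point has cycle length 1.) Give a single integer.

Step 0: 0001
Step 1: G0=G1&G0=0&0=0 G1=1(const) G2=1(const) G3=G1=0 -> 0110
Step 2: G0=G1&G0=1&0=0 G1=1(const) G2=1(const) G3=G1=1 -> 0111
Step 3: G0=G1&G0=1&0=0 G1=1(const) G2=1(const) G3=G1=1 -> 0111
State from step 3 equals state from step 2 -> cycle length 1

Answer: 1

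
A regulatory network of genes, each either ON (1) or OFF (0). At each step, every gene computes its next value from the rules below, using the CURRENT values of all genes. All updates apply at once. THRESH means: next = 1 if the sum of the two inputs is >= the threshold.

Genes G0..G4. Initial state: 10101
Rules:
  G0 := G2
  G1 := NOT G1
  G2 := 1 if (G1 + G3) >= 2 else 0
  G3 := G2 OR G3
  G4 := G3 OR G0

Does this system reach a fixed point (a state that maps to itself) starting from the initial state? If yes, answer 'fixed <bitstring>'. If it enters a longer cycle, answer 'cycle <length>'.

Answer: cycle 2

Derivation:
Step 0: 10101
Step 1: G0=G2=1 G1=NOT G1=NOT 0=1 G2=(0+0>=2)=0 G3=G2|G3=1|0=1 G4=G3|G0=0|1=1 -> 11011
Step 2: G0=G2=0 G1=NOT G1=NOT 1=0 G2=(1+1>=2)=1 G3=G2|G3=0|1=1 G4=G3|G0=1|1=1 -> 00111
Step 3: G0=G2=1 G1=NOT G1=NOT 0=1 G2=(0+1>=2)=0 G3=G2|G3=1|1=1 G4=G3|G0=1|0=1 -> 11011
Cycle of length 2 starting at step 1 -> no fixed point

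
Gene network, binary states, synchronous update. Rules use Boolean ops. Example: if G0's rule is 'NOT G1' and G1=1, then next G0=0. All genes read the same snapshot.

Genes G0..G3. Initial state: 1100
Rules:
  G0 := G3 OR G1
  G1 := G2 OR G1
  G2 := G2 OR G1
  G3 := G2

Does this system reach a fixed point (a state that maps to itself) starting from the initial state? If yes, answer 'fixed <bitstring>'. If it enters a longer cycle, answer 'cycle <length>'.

Step 0: 1100
Step 1: G0=G3|G1=0|1=1 G1=G2|G1=0|1=1 G2=G2|G1=0|1=1 G3=G2=0 -> 1110
Step 2: G0=G3|G1=0|1=1 G1=G2|G1=1|1=1 G2=G2|G1=1|1=1 G3=G2=1 -> 1111
Step 3: G0=G3|G1=1|1=1 G1=G2|G1=1|1=1 G2=G2|G1=1|1=1 G3=G2=1 -> 1111
Fixed point reached at step 2: 1111

Answer: fixed 1111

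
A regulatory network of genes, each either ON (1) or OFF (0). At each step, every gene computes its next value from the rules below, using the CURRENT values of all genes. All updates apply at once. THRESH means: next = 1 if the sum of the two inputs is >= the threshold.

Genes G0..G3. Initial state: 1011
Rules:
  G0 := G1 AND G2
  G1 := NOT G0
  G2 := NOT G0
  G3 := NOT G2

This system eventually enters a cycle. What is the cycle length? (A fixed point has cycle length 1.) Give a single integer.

Answer: 4

Derivation:
Step 0: 1011
Step 1: G0=G1&G2=0&1=0 G1=NOT G0=NOT 1=0 G2=NOT G0=NOT 1=0 G3=NOT G2=NOT 1=0 -> 0000
Step 2: G0=G1&G2=0&0=0 G1=NOT G0=NOT 0=1 G2=NOT G0=NOT 0=1 G3=NOT G2=NOT 0=1 -> 0111
Step 3: G0=G1&G2=1&1=1 G1=NOT G0=NOT 0=1 G2=NOT G0=NOT 0=1 G3=NOT G2=NOT 1=0 -> 1110
Step 4: G0=G1&G2=1&1=1 G1=NOT G0=NOT 1=0 G2=NOT G0=NOT 1=0 G3=NOT G2=NOT 1=0 -> 1000
Step 5: G0=G1&G2=0&0=0 G1=NOT G0=NOT 1=0 G2=NOT G0=NOT 1=0 G3=NOT G2=NOT 0=1 -> 0001
Step 6: G0=G1&G2=0&0=0 G1=NOT G0=NOT 0=1 G2=NOT G0=NOT 0=1 G3=NOT G2=NOT 0=1 -> 0111
State from step 6 equals state from step 2 -> cycle length 4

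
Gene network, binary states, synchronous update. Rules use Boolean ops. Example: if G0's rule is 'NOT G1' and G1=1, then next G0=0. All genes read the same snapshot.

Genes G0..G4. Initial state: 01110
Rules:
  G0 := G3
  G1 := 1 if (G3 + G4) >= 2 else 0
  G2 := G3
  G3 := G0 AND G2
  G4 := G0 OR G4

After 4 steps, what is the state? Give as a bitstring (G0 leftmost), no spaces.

Step 1: G0=G3=1 G1=(1+0>=2)=0 G2=G3=1 G3=G0&G2=0&1=0 G4=G0|G4=0|0=0 -> 10100
Step 2: G0=G3=0 G1=(0+0>=2)=0 G2=G3=0 G3=G0&G2=1&1=1 G4=G0|G4=1|0=1 -> 00011
Step 3: G0=G3=1 G1=(1+1>=2)=1 G2=G3=1 G3=G0&G2=0&0=0 G4=G0|G4=0|1=1 -> 11101
Step 4: G0=G3=0 G1=(0+1>=2)=0 G2=G3=0 G3=G0&G2=1&1=1 G4=G0|G4=1|1=1 -> 00011

00011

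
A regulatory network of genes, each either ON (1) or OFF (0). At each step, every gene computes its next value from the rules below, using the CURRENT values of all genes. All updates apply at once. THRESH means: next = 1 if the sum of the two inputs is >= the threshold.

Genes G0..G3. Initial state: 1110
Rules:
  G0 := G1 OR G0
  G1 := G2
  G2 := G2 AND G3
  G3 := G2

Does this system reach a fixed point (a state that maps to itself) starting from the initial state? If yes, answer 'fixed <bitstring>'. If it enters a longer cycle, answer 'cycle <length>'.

Step 0: 1110
Step 1: G0=G1|G0=1|1=1 G1=G2=1 G2=G2&G3=1&0=0 G3=G2=1 -> 1101
Step 2: G0=G1|G0=1|1=1 G1=G2=0 G2=G2&G3=0&1=0 G3=G2=0 -> 1000
Step 3: G0=G1|G0=0|1=1 G1=G2=0 G2=G2&G3=0&0=0 G3=G2=0 -> 1000
Fixed point reached at step 2: 1000

Answer: fixed 1000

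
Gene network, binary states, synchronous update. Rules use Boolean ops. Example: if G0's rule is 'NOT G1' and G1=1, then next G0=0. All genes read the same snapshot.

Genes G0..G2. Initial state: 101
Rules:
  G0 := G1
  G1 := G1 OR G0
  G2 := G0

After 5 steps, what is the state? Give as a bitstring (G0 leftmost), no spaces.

Step 1: G0=G1=0 G1=G1|G0=0|1=1 G2=G0=1 -> 011
Step 2: G0=G1=1 G1=G1|G0=1|0=1 G2=G0=0 -> 110
Step 3: G0=G1=1 G1=G1|G0=1|1=1 G2=G0=1 -> 111
Step 4: G0=G1=1 G1=G1|G0=1|1=1 G2=G0=1 -> 111
Step 5: G0=G1=1 G1=G1|G0=1|1=1 G2=G0=1 -> 111

111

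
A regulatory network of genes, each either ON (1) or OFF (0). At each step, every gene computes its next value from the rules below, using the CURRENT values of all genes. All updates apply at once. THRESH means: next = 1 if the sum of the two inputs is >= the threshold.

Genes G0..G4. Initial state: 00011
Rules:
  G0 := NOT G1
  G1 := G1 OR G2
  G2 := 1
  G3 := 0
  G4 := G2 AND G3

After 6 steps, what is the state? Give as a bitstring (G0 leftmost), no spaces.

Step 1: G0=NOT G1=NOT 0=1 G1=G1|G2=0|0=0 G2=1(const) G3=0(const) G4=G2&G3=0&1=0 -> 10100
Step 2: G0=NOT G1=NOT 0=1 G1=G1|G2=0|1=1 G2=1(const) G3=0(const) G4=G2&G3=1&0=0 -> 11100
Step 3: G0=NOT G1=NOT 1=0 G1=G1|G2=1|1=1 G2=1(const) G3=0(const) G4=G2&G3=1&0=0 -> 01100
Step 4: G0=NOT G1=NOT 1=0 G1=G1|G2=1|1=1 G2=1(const) G3=0(const) G4=G2&G3=1&0=0 -> 01100
Step 5: G0=NOT G1=NOT 1=0 G1=G1|G2=1|1=1 G2=1(const) G3=0(const) G4=G2&G3=1&0=0 -> 01100
Step 6: G0=NOT G1=NOT 1=0 G1=G1|G2=1|1=1 G2=1(const) G3=0(const) G4=G2&G3=1&0=0 -> 01100

01100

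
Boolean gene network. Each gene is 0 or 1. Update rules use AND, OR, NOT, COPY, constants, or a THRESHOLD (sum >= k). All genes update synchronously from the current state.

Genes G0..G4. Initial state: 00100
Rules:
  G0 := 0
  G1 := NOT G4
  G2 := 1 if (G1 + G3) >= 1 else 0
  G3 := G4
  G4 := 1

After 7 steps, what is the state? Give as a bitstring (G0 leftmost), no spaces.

Step 1: G0=0(const) G1=NOT G4=NOT 0=1 G2=(0+0>=1)=0 G3=G4=0 G4=1(const) -> 01001
Step 2: G0=0(const) G1=NOT G4=NOT 1=0 G2=(1+0>=1)=1 G3=G4=1 G4=1(const) -> 00111
Step 3: G0=0(const) G1=NOT G4=NOT 1=0 G2=(0+1>=1)=1 G3=G4=1 G4=1(const) -> 00111
Step 4: G0=0(const) G1=NOT G4=NOT 1=0 G2=(0+1>=1)=1 G3=G4=1 G4=1(const) -> 00111
Step 5: G0=0(const) G1=NOT G4=NOT 1=0 G2=(0+1>=1)=1 G3=G4=1 G4=1(const) -> 00111
Step 6: G0=0(const) G1=NOT G4=NOT 1=0 G2=(0+1>=1)=1 G3=G4=1 G4=1(const) -> 00111
Step 7: G0=0(const) G1=NOT G4=NOT 1=0 G2=(0+1>=1)=1 G3=G4=1 G4=1(const) -> 00111

00111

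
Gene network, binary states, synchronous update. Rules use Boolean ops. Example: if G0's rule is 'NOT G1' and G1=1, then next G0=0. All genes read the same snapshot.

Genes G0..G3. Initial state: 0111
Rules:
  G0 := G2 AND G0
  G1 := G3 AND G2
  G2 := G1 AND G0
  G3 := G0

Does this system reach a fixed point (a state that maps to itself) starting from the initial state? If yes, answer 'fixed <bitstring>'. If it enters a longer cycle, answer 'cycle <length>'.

Answer: fixed 0000

Derivation:
Step 0: 0111
Step 1: G0=G2&G0=1&0=0 G1=G3&G2=1&1=1 G2=G1&G0=1&0=0 G3=G0=0 -> 0100
Step 2: G0=G2&G0=0&0=0 G1=G3&G2=0&0=0 G2=G1&G0=1&0=0 G3=G0=0 -> 0000
Step 3: G0=G2&G0=0&0=0 G1=G3&G2=0&0=0 G2=G1&G0=0&0=0 G3=G0=0 -> 0000
Fixed point reached at step 2: 0000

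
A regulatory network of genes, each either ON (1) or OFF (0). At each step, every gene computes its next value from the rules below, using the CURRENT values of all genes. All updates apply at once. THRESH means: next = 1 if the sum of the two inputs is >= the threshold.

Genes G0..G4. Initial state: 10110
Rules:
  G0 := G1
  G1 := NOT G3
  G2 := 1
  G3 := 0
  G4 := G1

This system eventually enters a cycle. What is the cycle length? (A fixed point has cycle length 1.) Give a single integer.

Answer: 1

Derivation:
Step 0: 10110
Step 1: G0=G1=0 G1=NOT G3=NOT 1=0 G2=1(const) G3=0(const) G4=G1=0 -> 00100
Step 2: G0=G1=0 G1=NOT G3=NOT 0=1 G2=1(const) G3=0(const) G4=G1=0 -> 01100
Step 3: G0=G1=1 G1=NOT G3=NOT 0=1 G2=1(const) G3=0(const) G4=G1=1 -> 11101
Step 4: G0=G1=1 G1=NOT G3=NOT 0=1 G2=1(const) G3=0(const) G4=G1=1 -> 11101
State from step 4 equals state from step 3 -> cycle length 1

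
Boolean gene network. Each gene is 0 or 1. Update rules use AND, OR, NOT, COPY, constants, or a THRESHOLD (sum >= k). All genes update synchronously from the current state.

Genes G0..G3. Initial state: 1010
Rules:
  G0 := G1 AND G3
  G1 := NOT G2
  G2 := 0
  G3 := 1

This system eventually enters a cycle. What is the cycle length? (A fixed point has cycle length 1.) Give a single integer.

Step 0: 1010
Step 1: G0=G1&G3=0&0=0 G1=NOT G2=NOT 1=0 G2=0(const) G3=1(const) -> 0001
Step 2: G0=G1&G3=0&1=0 G1=NOT G2=NOT 0=1 G2=0(const) G3=1(const) -> 0101
Step 3: G0=G1&G3=1&1=1 G1=NOT G2=NOT 0=1 G2=0(const) G3=1(const) -> 1101
Step 4: G0=G1&G3=1&1=1 G1=NOT G2=NOT 0=1 G2=0(const) G3=1(const) -> 1101
State from step 4 equals state from step 3 -> cycle length 1

Answer: 1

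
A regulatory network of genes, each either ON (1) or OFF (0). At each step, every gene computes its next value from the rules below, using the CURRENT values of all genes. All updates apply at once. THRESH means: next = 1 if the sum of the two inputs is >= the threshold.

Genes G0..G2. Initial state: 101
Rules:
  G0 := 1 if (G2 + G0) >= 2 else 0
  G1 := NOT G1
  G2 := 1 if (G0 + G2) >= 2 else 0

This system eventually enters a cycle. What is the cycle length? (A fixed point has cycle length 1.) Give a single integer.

Step 0: 101
Step 1: G0=(1+1>=2)=1 G1=NOT G1=NOT 0=1 G2=(1+1>=2)=1 -> 111
Step 2: G0=(1+1>=2)=1 G1=NOT G1=NOT 1=0 G2=(1+1>=2)=1 -> 101
State from step 2 equals state from step 0 -> cycle length 2

Answer: 2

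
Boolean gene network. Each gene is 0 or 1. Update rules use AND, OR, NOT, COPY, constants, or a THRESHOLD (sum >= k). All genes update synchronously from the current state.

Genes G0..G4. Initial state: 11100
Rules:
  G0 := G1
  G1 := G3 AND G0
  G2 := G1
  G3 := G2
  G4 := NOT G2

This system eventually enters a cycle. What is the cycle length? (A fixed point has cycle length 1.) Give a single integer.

Step 0: 11100
Step 1: G0=G1=1 G1=G3&G0=0&1=0 G2=G1=1 G3=G2=1 G4=NOT G2=NOT 1=0 -> 10110
Step 2: G0=G1=0 G1=G3&G0=1&1=1 G2=G1=0 G3=G2=1 G4=NOT G2=NOT 1=0 -> 01010
Step 3: G0=G1=1 G1=G3&G0=1&0=0 G2=G1=1 G3=G2=0 G4=NOT G2=NOT 0=1 -> 10101
Step 4: G0=G1=0 G1=G3&G0=0&1=0 G2=G1=0 G3=G2=1 G4=NOT G2=NOT 1=0 -> 00010
Step 5: G0=G1=0 G1=G3&G0=1&0=0 G2=G1=0 G3=G2=0 G4=NOT G2=NOT 0=1 -> 00001
Step 6: G0=G1=0 G1=G3&G0=0&0=0 G2=G1=0 G3=G2=0 G4=NOT G2=NOT 0=1 -> 00001
State from step 6 equals state from step 5 -> cycle length 1

Answer: 1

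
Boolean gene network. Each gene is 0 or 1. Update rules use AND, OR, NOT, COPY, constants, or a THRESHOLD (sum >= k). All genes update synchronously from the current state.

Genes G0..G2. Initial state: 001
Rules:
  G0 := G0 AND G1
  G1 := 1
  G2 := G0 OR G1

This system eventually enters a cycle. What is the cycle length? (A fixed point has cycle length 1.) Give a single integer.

Answer: 1

Derivation:
Step 0: 001
Step 1: G0=G0&G1=0&0=0 G1=1(const) G2=G0|G1=0|0=0 -> 010
Step 2: G0=G0&G1=0&1=0 G1=1(const) G2=G0|G1=0|1=1 -> 011
Step 3: G0=G0&G1=0&1=0 G1=1(const) G2=G0|G1=0|1=1 -> 011
State from step 3 equals state from step 2 -> cycle length 1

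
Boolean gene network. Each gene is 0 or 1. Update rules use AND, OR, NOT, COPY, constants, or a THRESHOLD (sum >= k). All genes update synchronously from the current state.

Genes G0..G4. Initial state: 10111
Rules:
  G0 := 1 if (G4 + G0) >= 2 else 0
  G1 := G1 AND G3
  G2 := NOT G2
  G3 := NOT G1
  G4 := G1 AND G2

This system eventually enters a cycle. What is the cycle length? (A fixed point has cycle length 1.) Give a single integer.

Step 0: 10111
Step 1: G0=(1+1>=2)=1 G1=G1&G3=0&1=0 G2=NOT G2=NOT 1=0 G3=NOT G1=NOT 0=1 G4=G1&G2=0&1=0 -> 10010
Step 2: G0=(0+1>=2)=0 G1=G1&G3=0&1=0 G2=NOT G2=NOT 0=1 G3=NOT G1=NOT 0=1 G4=G1&G2=0&0=0 -> 00110
Step 3: G0=(0+0>=2)=0 G1=G1&G3=0&1=0 G2=NOT G2=NOT 1=0 G3=NOT G1=NOT 0=1 G4=G1&G2=0&1=0 -> 00010
Step 4: G0=(0+0>=2)=0 G1=G1&G3=0&1=0 G2=NOT G2=NOT 0=1 G3=NOT G1=NOT 0=1 G4=G1&G2=0&0=0 -> 00110
State from step 4 equals state from step 2 -> cycle length 2

Answer: 2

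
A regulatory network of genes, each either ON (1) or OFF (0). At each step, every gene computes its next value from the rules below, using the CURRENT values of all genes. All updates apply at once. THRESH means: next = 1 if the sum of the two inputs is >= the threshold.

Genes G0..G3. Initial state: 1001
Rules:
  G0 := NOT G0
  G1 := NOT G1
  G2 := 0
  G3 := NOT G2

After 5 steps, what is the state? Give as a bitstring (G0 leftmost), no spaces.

Step 1: G0=NOT G0=NOT 1=0 G1=NOT G1=NOT 0=1 G2=0(const) G3=NOT G2=NOT 0=1 -> 0101
Step 2: G0=NOT G0=NOT 0=1 G1=NOT G1=NOT 1=0 G2=0(const) G3=NOT G2=NOT 0=1 -> 1001
Step 3: G0=NOT G0=NOT 1=0 G1=NOT G1=NOT 0=1 G2=0(const) G3=NOT G2=NOT 0=1 -> 0101
Step 4: G0=NOT G0=NOT 0=1 G1=NOT G1=NOT 1=0 G2=0(const) G3=NOT G2=NOT 0=1 -> 1001
Step 5: G0=NOT G0=NOT 1=0 G1=NOT G1=NOT 0=1 G2=0(const) G3=NOT G2=NOT 0=1 -> 0101

0101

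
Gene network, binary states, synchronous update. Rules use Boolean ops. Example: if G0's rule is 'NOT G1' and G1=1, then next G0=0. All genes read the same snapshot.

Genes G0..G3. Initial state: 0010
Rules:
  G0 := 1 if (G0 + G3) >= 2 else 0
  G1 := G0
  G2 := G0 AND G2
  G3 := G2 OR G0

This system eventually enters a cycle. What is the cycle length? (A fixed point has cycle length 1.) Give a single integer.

Answer: 1

Derivation:
Step 0: 0010
Step 1: G0=(0+0>=2)=0 G1=G0=0 G2=G0&G2=0&1=0 G3=G2|G0=1|0=1 -> 0001
Step 2: G0=(0+1>=2)=0 G1=G0=0 G2=G0&G2=0&0=0 G3=G2|G0=0|0=0 -> 0000
Step 3: G0=(0+0>=2)=0 G1=G0=0 G2=G0&G2=0&0=0 G3=G2|G0=0|0=0 -> 0000
State from step 3 equals state from step 2 -> cycle length 1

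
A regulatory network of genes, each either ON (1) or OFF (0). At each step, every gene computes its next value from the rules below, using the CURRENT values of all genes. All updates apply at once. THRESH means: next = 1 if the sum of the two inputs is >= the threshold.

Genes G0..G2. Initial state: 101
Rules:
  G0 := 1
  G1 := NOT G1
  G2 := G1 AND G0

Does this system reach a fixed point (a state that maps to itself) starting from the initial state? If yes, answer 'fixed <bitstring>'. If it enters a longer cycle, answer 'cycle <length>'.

Step 0: 101
Step 1: G0=1(const) G1=NOT G1=NOT 0=1 G2=G1&G0=0&1=0 -> 110
Step 2: G0=1(const) G1=NOT G1=NOT 1=0 G2=G1&G0=1&1=1 -> 101
Cycle of length 2 starting at step 0 -> no fixed point

Answer: cycle 2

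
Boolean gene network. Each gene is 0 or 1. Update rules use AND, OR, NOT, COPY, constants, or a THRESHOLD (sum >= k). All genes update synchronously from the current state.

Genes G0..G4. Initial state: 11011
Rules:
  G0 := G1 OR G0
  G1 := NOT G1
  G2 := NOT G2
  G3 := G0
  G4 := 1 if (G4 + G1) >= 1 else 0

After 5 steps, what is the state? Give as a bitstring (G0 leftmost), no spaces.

Step 1: G0=G1|G0=1|1=1 G1=NOT G1=NOT 1=0 G2=NOT G2=NOT 0=1 G3=G0=1 G4=(1+1>=1)=1 -> 10111
Step 2: G0=G1|G0=0|1=1 G1=NOT G1=NOT 0=1 G2=NOT G2=NOT 1=0 G3=G0=1 G4=(1+0>=1)=1 -> 11011
Step 3: G0=G1|G0=1|1=1 G1=NOT G1=NOT 1=0 G2=NOT G2=NOT 0=1 G3=G0=1 G4=(1+1>=1)=1 -> 10111
Step 4: G0=G1|G0=0|1=1 G1=NOT G1=NOT 0=1 G2=NOT G2=NOT 1=0 G3=G0=1 G4=(1+0>=1)=1 -> 11011
Step 5: G0=G1|G0=1|1=1 G1=NOT G1=NOT 1=0 G2=NOT G2=NOT 0=1 G3=G0=1 G4=(1+1>=1)=1 -> 10111

10111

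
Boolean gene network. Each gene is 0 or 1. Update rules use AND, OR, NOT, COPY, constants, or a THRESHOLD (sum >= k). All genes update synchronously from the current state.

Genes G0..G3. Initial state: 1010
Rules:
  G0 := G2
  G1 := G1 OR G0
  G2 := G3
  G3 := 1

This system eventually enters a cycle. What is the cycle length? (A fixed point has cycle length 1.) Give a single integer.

Answer: 1

Derivation:
Step 0: 1010
Step 1: G0=G2=1 G1=G1|G0=0|1=1 G2=G3=0 G3=1(const) -> 1101
Step 2: G0=G2=0 G1=G1|G0=1|1=1 G2=G3=1 G3=1(const) -> 0111
Step 3: G0=G2=1 G1=G1|G0=1|0=1 G2=G3=1 G3=1(const) -> 1111
Step 4: G0=G2=1 G1=G1|G0=1|1=1 G2=G3=1 G3=1(const) -> 1111
State from step 4 equals state from step 3 -> cycle length 1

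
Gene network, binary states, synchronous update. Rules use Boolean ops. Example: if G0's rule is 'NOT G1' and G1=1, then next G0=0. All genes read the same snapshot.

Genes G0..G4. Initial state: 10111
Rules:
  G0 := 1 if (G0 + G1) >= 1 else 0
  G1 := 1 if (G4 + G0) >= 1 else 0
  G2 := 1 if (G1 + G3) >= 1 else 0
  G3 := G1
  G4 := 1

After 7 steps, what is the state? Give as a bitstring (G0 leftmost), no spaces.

Step 1: G0=(1+0>=1)=1 G1=(1+1>=1)=1 G2=(0+1>=1)=1 G3=G1=0 G4=1(const) -> 11101
Step 2: G0=(1+1>=1)=1 G1=(1+1>=1)=1 G2=(1+0>=1)=1 G3=G1=1 G4=1(const) -> 11111
Step 3: G0=(1+1>=1)=1 G1=(1+1>=1)=1 G2=(1+1>=1)=1 G3=G1=1 G4=1(const) -> 11111
Step 4: G0=(1+1>=1)=1 G1=(1+1>=1)=1 G2=(1+1>=1)=1 G3=G1=1 G4=1(const) -> 11111
Step 5: G0=(1+1>=1)=1 G1=(1+1>=1)=1 G2=(1+1>=1)=1 G3=G1=1 G4=1(const) -> 11111
Step 6: G0=(1+1>=1)=1 G1=(1+1>=1)=1 G2=(1+1>=1)=1 G3=G1=1 G4=1(const) -> 11111
Step 7: G0=(1+1>=1)=1 G1=(1+1>=1)=1 G2=(1+1>=1)=1 G3=G1=1 G4=1(const) -> 11111

11111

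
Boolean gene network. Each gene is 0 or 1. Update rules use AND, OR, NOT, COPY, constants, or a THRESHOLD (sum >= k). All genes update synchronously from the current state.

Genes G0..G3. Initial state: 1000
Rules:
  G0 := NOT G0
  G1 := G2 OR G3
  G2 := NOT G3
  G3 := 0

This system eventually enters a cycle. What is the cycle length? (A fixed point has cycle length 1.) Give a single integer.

Step 0: 1000
Step 1: G0=NOT G0=NOT 1=0 G1=G2|G3=0|0=0 G2=NOT G3=NOT 0=1 G3=0(const) -> 0010
Step 2: G0=NOT G0=NOT 0=1 G1=G2|G3=1|0=1 G2=NOT G3=NOT 0=1 G3=0(const) -> 1110
Step 3: G0=NOT G0=NOT 1=0 G1=G2|G3=1|0=1 G2=NOT G3=NOT 0=1 G3=0(const) -> 0110
Step 4: G0=NOT G0=NOT 0=1 G1=G2|G3=1|0=1 G2=NOT G3=NOT 0=1 G3=0(const) -> 1110
State from step 4 equals state from step 2 -> cycle length 2

Answer: 2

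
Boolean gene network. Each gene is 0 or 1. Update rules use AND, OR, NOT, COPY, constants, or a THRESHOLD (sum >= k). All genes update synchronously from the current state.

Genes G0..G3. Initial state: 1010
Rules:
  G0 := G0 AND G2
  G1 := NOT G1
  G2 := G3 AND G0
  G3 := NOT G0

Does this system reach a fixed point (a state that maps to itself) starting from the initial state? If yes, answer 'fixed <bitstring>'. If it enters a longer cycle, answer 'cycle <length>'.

Step 0: 1010
Step 1: G0=G0&G2=1&1=1 G1=NOT G1=NOT 0=1 G2=G3&G0=0&1=0 G3=NOT G0=NOT 1=0 -> 1100
Step 2: G0=G0&G2=1&0=0 G1=NOT G1=NOT 1=0 G2=G3&G0=0&1=0 G3=NOT G0=NOT 1=0 -> 0000
Step 3: G0=G0&G2=0&0=0 G1=NOT G1=NOT 0=1 G2=G3&G0=0&0=0 G3=NOT G0=NOT 0=1 -> 0101
Step 4: G0=G0&G2=0&0=0 G1=NOT G1=NOT 1=0 G2=G3&G0=1&0=0 G3=NOT G0=NOT 0=1 -> 0001
Step 5: G0=G0&G2=0&0=0 G1=NOT G1=NOT 0=1 G2=G3&G0=1&0=0 G3=NOT G0=NOT 0=1 -> 0101
Cycle of length 2 starting at step 3 -> no fixed point

Answer: cycle 2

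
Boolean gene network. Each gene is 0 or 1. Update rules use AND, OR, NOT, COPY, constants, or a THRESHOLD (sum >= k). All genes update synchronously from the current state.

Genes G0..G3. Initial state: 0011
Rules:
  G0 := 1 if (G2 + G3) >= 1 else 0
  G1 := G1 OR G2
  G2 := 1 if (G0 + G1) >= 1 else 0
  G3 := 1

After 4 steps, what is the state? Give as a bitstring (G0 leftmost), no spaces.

Step 1: G0=(1+1>=1)=1 G1=G1|G2=0|1=1 G2=(0+0>=1)=0 G3=1(const) -> 1101
Step 2: G0=(0+1>=1)=1 G1=G1|G2=1|0=1 G2=(1+1>=1)=1 G3=1(const) -> 1111
Step 3: G0=(1+1>=1)=1 G1=G1|G2=1|1=1 G2=(1+1>=1)=1 G3=1(const) -> 1111
Step 4: G0=(1+1>=1)=1 G1=G1|G2=1|1=1 G2=(1+1>=1)=1 G3=1(const) -> 1111

1111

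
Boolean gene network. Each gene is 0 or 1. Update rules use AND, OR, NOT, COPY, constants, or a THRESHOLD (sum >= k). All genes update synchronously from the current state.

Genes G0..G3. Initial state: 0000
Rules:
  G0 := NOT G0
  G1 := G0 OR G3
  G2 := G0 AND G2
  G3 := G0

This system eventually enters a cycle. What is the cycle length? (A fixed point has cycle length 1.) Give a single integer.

Step 0: 0000
Step 1: G0=NOT G0=NOT 0=1 G1=G0|G3=0|0=0 G2=G0&G2=0&0=0 G3=G0=0 -> 1000
Step 2: G0=NOT G0=NOT 1=0 G1=G0|G3=1|0=1 G2=G0&G2=1&0=0 G3=G0=1 -> 0101
Step 3: G0=NOT G0=NOT 0=1 G1=G0|G3=0|1=1 G2=G0&G2=0&0=0 G3=G0=0 -> 1100
Step 4: G0=NOT G0=NOT 1=0 G1=G0|G3=1|0=1 G2=G0&G2=1&0=0 G3=G0=1 -> 0101
State from step 4 equals state from step 2 -> cycle length 2

Answer: 2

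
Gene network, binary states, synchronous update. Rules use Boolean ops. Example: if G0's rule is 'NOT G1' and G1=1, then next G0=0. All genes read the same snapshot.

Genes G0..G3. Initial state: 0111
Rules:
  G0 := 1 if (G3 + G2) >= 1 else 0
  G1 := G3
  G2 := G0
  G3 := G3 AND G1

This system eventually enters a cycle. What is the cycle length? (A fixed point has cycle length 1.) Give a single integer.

Answer: 1

Derivation:
Step 0: 0111
Step 1: G0=(1+1>=1)=1 G1=G3=1 G2=G0=0 G3=G3&G1=1&1=1 -> 1101
Step 2: G0=(1+0>=1)=1 G1=G3=1 G2=G0=1 G3=G3&G1=1&1=1 -> 1111
Step 3: G0=(1+1>=1)=1 G1=G3=1 G2=G0=1 G3=G3&G1=1&1=1 -> 1111
State from step 3 equals state from step 2 -> cycle length 1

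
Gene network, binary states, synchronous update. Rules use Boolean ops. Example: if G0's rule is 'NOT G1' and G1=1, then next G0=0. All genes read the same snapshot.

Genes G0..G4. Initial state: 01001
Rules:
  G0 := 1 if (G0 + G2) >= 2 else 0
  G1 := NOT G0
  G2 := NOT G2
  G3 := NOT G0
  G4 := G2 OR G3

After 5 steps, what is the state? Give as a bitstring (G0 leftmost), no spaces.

Step 1: G0=(0+0>=2)=0 G1=NOT G0=NOT 0=1 G2=NOT G2=NOT 0=1 G3=NOT G0=NOT 0=1 G4=G2|G3=0|0=0 -> 01110
Step 2: G0=(0+1>=2)=0 G1=NOT G0=NOT 0=1 G2=NOT G2=NOT 1=0 G3=NOT G0=NOT 0=1 G4=G2|G3=1|1=1 -> 01011
Step 3: G0=(0+0>=2)=0 G1=NOT G0=NOT 0=1 G2=NOT G2=NOT 0=1 G3=NOT G0=NOT 0=1 G4=G2|G3=0|1=1 -> 01111
Step 4: G0=(0+1>=2)=0 G1=NOT G0=NOT 0=1 G2=NOT G2=NOT 1=0 G3=NOT G0=NOT 0=1 G4=G2|G3=1|1=1 -> 01011
Step 5: G0=(0+0>=2)=0 G1=NOT G0=NOT 0=1 G2=NOT G2=NOT 0=1 G3=NOT G0=NOT 0=1 G4=G2|G3=0|1=1 -> 01111

01111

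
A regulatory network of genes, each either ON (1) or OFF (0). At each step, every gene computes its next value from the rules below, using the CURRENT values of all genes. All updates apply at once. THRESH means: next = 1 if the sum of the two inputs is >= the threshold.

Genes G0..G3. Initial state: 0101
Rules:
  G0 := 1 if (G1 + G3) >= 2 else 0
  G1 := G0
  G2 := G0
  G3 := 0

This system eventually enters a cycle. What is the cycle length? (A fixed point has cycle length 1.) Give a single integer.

Step 0: 0101
Step 1: G0=(1+1>=2)=1 G1=G0=0 G2=G0=0 G3=0(const) -> 1000
Step 2: G0=(0+0>=2)=0 G1=G0=1 G2=G0=1 G3=0(const) -> 0110
Step 3: G0=(1+0>=2)=0 G1=G0=0 G2=G0=0 G3=0(const) -> 0000
Step 4: G0=(0+0>=2)=0 G1=G0=0 G2=G0=0 G3=0(const) -> 0000
State from step 4 equals state from step 3 -> cycle length 1

Answer: 1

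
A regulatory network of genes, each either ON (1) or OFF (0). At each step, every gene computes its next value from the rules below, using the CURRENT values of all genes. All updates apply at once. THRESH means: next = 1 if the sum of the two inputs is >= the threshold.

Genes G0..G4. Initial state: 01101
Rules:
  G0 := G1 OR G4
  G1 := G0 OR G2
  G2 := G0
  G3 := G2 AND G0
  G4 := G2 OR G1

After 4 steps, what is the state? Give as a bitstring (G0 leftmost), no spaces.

Step 1: G0=G1|G4=1|1=1 G1=G0|G2=0|1=1 G2=G0=0 G3=G2&G0=1&0=0 G4=G2|G1=1|1=1 -> 11001
Step 2: G0=G1|G4=1|1=1 G1=G0|G2=1|0=1 G2=G0=1 G3=G2&G0=0&1=0 G4=G2|G1=0|1=1 -> 11101
Step 3: G0=G1|G4=1|1=1 G1=G0|G2=1|1=1 G2=G0=1 G3=G2&G0=1&1=1 G4=G2|G1=1|1=1 -> 11111
Step 4: G0=G1|G4=1|1=1 G1=G0|G2=1|1=1 G2=G0=1 G3=G2&G0=1&1=1 G4=G2|G1=1|1=1 -> 11111

11111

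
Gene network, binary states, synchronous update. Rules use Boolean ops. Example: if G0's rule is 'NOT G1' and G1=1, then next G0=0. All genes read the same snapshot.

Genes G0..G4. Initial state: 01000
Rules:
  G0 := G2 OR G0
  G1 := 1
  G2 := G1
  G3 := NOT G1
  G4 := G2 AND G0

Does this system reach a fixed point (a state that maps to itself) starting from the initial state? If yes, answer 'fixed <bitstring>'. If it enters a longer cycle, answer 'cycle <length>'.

Answer: fixed 11101

Derivation:
Step 0: 01000
Step 1: G0=G2|G0=0|0=0 G1=1(const) G2=G1=1 G3=NOT G1=NOT 1=0 G4=G2&G0=0&0=0 -> 01100
Step 2: G0=G2|G0=1|0=1 G1=1(const) G2=G1=1 G3=NOT G1=NOT 1=0 G4=G2&G0=1&0=0 -> 11100
Step 3: G0=G2|G0=1|1=1 G1=1(const) G2=G1=1 G3=NOT G1=NOT 1=0 G4=G2&G0=1&1=1 -> 11101
Step 4: G0=G2|G0=1|1=1 G1=1(const) G2=G1=1 G3=NOT G1=NOT 1=0 G4=G2&G0=1&1=1 -> 11101
Fixed point reached at step 3: 11101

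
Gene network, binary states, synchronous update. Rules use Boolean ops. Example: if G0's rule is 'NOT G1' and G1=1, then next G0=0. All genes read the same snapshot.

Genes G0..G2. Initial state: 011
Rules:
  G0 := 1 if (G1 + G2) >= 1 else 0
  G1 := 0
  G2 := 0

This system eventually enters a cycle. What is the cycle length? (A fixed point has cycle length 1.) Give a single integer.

Step 0: 011
Step 1: G0=(1+1>=1)=1 G1=0(const) G2=0(const) -> 100
Step 2: G0=(0+0>=1)=0 G1=0(const) G2=0(const) -> 000
Step 3: G0=(0+0>=1)=0 G1=0(const) G2=0(const) -> 000
State from step 3 equals state from step 2 -> cycle length 1

Answer: 1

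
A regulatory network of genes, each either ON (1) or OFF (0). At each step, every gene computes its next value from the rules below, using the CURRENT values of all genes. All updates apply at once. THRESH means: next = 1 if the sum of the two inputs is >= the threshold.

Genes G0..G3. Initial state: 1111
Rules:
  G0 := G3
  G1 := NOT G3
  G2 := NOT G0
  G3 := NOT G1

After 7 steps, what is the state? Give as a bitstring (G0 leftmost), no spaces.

Step 1: G0=G3=1 G1=NOT G3=NOT 1=0 G2=NOT G0=NOT 1=0 G3=NOT G1=NOT 1=0 -> 1000
Step 2: G0=G3=0 G1=NOT G3=NOT 0=1 G2=NOT G0=NOT 1=0 G3=NOT G1=NOT 0=1 -> 0101
Step 3: G0=G3=1 G1=NOT G3=NOT 1=0 G2=NOT G0=NOT 0=1 G3=NOT G1=NOT 1=0 -> 1010
Step 4: G0=G3=0 G1=NOT G3=NOT 0=1 G2=NOT G0=NOT 1=0 G3=NOT G1=NOT 0=1 -> 0101
Step 5: G0=G3=1 G1=NOT G3=NOT 1=0 G2=NOT G0=NOT 0=1 G3=NOT G1=NOT 1=0 -> 1010
Step 6: G0=G3=0 G1=NOT G3=NOT 0=1 G2=NOT G0=NOT 1=0 G3=NOT G1=NOT 0=1 -> 0101
Step 7: G0=G3=1 G1=NOT G3=NOT 1=0 G2=NOT G0=NOT 0=1 G3=NOT G1=NOT 1=0 -> 1010

1010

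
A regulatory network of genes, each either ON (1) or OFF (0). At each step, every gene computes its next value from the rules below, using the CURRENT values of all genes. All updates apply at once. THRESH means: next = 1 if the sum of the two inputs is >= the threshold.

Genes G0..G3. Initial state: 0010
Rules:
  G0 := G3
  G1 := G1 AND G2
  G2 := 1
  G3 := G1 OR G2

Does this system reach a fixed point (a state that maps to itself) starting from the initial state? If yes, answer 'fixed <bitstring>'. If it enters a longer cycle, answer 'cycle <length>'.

Step 0: 0010
Step 1: G0=G3=0 G1=G1&G2=0&1=0 G2=1(const) G3=G1|G2=0|1=1 -> 0011
Step 2: G0=G3=1 G1=G1&G2=0&1=0 G2=1(const) G3=G1|G2=0|1=1 -> 1011
Step 3: G0=G3=1 G1=G1&G2=0&1=0 G2=1(const) G3=G1|G2=0|1=1 -> 1011
Fixed point reached at step 2: 1011

Answer: fixed 1011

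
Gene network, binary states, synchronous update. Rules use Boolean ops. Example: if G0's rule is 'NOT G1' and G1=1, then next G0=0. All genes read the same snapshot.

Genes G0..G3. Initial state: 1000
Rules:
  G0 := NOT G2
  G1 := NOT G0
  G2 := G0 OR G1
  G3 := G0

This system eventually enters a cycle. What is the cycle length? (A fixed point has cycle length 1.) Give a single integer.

Step 0: 1000
Step 1: G0=NOT G2=NOT 0=1 G1=NOT G0=NOT 1=0 G2=G0|G1=1|0=1 G3=G0=1 -> 1011
Step 2: G0=NOT G2=NOT 1=0 G1=NOT G0=NOT 1=0 G2=G0|G1=1|0=1 G3=G0=1 -> 0011
Step 3: G0=NOT G2=NOT 1=0 G1=NOT G0=NOT 0=1 G2=G0|G1=0|0=0 G3=G0=0 -> 0100
Step 4: G0=NOT G2=NOT 0=1 G1=NOT G0=NOT 0=1 G2=G0|G1=0|1=1 G3=G0=0 -> 1110
Step 5: G0=NOT G2=NOT 1=0 G1=NOT G0=NOT 1=0 G2=G0|G1=1|1=1 G3=G0=1 -> 0011
State from step 5 equals state from step 2 -> cycle length 3

Answer: 3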